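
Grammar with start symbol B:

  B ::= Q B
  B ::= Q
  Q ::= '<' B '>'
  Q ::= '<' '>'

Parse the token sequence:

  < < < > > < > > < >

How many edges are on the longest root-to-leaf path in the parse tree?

[B [Q < [B [Q < [B [Q < >]] >] [B [Q < >]]] >] [B [Q < >]]]

6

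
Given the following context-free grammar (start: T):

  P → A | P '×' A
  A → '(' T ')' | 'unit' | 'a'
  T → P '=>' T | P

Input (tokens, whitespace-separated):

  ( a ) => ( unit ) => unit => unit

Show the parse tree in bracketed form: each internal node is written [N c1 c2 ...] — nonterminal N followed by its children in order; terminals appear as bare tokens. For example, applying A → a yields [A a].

T
P => T
A => T
( T ) => T
( P ) => T
( A ) => T
( a ) => T
( a ) => P => T
( a ) => A => T
( a ) => ( T ) => T
( a ) => ( P ) => T
( a ) => ( A ) => T
( a ) => ( unit ) => T
( a ) => ( unit ) => P => T
( a ) => ( unit ) => A => T
( a ) => ( unit ) => unit => T
( a ) => ( unit ) => unit => P
( a ) => ( unit ) => unit => A
( a ) => ( unit ) => unit => unit

[T [P [A ( [T [P [A a]]] )]] => [T [P [A ( [T [P [A unit]]] )]] => [T [P [A unit]] => [T [P [A unit]]]]]]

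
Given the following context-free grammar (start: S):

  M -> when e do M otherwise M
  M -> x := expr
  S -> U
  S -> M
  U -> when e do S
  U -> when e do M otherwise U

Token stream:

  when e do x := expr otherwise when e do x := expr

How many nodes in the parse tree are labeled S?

[S [U when e do [M x := expr] otherwise [U when e do [S [M x := expr]]]]]

2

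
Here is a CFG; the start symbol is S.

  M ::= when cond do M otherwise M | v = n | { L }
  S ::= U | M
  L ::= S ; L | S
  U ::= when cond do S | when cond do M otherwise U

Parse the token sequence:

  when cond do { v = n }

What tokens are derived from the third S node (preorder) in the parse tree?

v = n

[S [U when cond do [S [M { [L [S [M v = n]]] }]]]]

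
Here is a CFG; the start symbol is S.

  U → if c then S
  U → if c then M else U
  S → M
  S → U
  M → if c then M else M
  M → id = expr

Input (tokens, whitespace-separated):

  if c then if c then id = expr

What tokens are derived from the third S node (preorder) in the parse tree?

id = expr

[S [U if c then [S [U if c then [S [M id = expr]]]]]]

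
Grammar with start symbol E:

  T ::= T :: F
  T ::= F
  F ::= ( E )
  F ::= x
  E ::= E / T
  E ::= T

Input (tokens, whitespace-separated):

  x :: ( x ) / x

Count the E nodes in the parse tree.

3

[E [E [T [T [F x]] :: [F ( [E [T [F x]]] )]]] / [T [F x]]]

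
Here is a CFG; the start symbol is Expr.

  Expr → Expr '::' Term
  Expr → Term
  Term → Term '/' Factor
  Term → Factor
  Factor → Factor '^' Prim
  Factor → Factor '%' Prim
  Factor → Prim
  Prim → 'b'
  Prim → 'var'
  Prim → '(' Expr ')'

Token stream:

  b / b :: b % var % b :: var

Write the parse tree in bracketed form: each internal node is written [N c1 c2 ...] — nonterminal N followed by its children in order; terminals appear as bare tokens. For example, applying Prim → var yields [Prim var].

Expr
Expr :: Term
Expr :: Term :: Term
Term :: Term :: Term
Term / Factor :: Term :: Term
Factor / Factor :: Term :: Term
Prim / Factor :: Term :: Term
b / Factor :: Term :: Term
b / Prim :: Term :: Term
b / b :: Term :: Term
b / b :: Factor :: Term
b / b :: Factor % Prim :: Term
b / b :: Factor % Prim % Prim :: Term
b / b :: Prim % Prim % Prim :: Term
b / b :: b % Prim % Prim :: Term
b / b :: b % var % Prim :: Term
b / b :: b % var % b :: Term
b / b :: b % var % b :: Factor
b / b :: b % var % b :: Prim
b / b :: b % var % b :: var

[Expr [Expr [Expr [Term [Term [Factor [Prim b]]] / [Factor [Prim b]]]] :: [Term [Factor [Factor [Factor [Prim b]] % [Prim var]] % [Prim b]]]] :: [Term [Factor [Prim var]]]]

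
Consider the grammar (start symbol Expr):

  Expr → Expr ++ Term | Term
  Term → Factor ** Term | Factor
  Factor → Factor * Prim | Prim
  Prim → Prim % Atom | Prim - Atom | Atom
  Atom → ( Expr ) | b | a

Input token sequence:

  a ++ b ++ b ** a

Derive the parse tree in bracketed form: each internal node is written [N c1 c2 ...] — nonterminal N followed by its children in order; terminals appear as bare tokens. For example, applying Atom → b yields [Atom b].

Expr
Expr ++ Term
Expr ++ Term ++ Term
Term ++ Term ++ Term
Factor ++ Term ++ Term
Prim ++ Term ++ Term
Atom ++ Term ++ Term
a ++ Term ++ Term
a ++ Factor ++ Term
a ++ Prim ++ Term
a ++ Atom ++ Term
a ++ b ++ Term
a ++ b ++ Factor ** Term
a ++ b ++ Prim ** Term
a ++ b ++ Atom ** Term
a ++ b ++ b ** Term
a ++ b ++ b ** Factor
a ++ b ++ b ** Prim
a ++ b ++ b ** Atom
a ++ b ++ b ** a

[Expr [Expr [Expr [Term [Factor [Prim [Atom a]]]]] ++ [Term [Factor [Prim [Atom b]]]]] ++ [Term [Factor [Prim [Atom b]]] ** [Term [Factor [Prim [Atom a]]]]]]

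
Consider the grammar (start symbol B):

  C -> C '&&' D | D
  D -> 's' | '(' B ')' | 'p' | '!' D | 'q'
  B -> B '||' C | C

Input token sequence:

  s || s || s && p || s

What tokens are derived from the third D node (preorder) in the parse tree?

s

[B [B [B [B [C [D s]]] || [C [D s]]] || [C [C [D s]] && [D p]]] || [C [D s]]]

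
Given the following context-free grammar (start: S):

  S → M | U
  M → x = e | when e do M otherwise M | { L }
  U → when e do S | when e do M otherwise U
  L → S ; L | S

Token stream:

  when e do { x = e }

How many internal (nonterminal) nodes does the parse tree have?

7

[S [U when e do [S [M { [L [S [M x = e]]] }]]]]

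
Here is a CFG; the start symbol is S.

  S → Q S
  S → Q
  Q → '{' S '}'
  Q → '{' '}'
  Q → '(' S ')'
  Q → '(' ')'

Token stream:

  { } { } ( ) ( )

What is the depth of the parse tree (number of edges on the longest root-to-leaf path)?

5

[S [Q { }] [S [Q { }] [S [Q ( )] [S [Q ( )]]]]]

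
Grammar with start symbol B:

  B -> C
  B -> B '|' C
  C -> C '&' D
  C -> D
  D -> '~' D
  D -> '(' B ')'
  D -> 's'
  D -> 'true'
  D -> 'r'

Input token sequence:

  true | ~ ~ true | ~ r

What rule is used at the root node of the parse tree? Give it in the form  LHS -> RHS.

B -> B '|' C

[B [B [B [C [D true]]] | [C [D ~ [D ~ [D true]]]]] | [C [D ~ [D r]]]]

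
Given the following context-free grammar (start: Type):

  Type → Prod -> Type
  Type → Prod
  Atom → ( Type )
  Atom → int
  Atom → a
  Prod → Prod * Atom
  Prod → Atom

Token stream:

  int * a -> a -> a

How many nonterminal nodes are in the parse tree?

11

[Type [Prod [Prod [Atom int]] * [Atom a]] -> [Type [Prod [Atom a]] -> [Type [Prod [Atom a]]]]]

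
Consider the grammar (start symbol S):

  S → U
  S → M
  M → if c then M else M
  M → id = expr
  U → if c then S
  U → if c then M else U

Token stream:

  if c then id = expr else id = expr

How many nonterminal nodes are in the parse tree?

4

[S [M if c then [M id = expr] else [M id = expr]]]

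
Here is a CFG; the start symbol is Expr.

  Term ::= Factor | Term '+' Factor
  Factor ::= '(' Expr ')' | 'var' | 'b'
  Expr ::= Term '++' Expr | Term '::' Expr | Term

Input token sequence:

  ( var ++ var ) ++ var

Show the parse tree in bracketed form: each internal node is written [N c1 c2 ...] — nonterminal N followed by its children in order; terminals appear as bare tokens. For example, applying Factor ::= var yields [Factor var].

[Expr [Term [Factor ( [Expr [Term [Factor var]] ++ [Expr [Term [Factor var]]]] )]] ++ [Expr [Term [Factor var]]]]

Expr
Term ++ Expr
Factor ++ Expr
( Expr ) ++ Expr
( Term ++ Expr ) ++ Expr
( Factor ++ Expr ) ++ Expr
( var ++ Expr ) ++ Expr
( var ++ Term ) ++ Expr
( var ++ Factor ) ++ Expr
( var ++ var ) ++ Expr
( var ++ var ) ++ Term
( var ++ var ) ++ Factor
( var ++ var ) ++ var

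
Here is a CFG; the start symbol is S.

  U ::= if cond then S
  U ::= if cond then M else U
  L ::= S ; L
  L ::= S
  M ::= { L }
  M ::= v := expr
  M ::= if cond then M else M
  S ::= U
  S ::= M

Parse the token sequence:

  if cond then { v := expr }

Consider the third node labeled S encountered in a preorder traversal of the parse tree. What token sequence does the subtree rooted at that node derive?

[S [U if cond then [S [M { [L [S [M v := expr]]] }]]]]

v := expr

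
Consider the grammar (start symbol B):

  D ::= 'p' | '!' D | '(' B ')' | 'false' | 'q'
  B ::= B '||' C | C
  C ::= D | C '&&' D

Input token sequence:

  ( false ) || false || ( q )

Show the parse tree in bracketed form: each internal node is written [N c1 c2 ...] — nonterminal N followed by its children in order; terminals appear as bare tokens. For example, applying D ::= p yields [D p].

B
B || C
B || C || C
C || C || C
D || C || C
( B ) || C || C
( C ) || C || C
( D ) || C || C
( false ) || C || C
( false ) || D || C
( false ) || false || C
( false ) || false || D
( false ) || false || ( B )
( false ) || false || ( C )
( false ) || false || ( D )
( false ) || false || ( q )

[B [B [B [C [D ( [B [C [D false]]] )]]] || [C [D false]]] || [C [D ( [B [C [D q]]] )]]]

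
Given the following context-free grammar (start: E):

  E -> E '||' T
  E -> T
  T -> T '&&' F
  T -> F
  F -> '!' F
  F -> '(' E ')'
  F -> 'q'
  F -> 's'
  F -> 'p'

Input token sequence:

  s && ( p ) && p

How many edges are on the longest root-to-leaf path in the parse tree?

[E [T [T [T [F s]] && [F ( [E [T [F p]]] )]] && [F p]]]

7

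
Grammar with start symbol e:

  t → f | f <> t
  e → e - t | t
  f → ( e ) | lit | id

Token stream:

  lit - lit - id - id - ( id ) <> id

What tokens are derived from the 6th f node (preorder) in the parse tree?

id

[e [e [e [e [e [t [f lit]]] - [t [f lit]]] - [t [f id]]] - [t [f id]]] - [t [f ( [e [t [f id]]] )] <> [t [f id]]]]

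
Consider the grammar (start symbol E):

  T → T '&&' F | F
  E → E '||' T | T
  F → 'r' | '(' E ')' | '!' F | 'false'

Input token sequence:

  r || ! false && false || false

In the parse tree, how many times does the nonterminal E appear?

[E [E [E [T [F r]]] || [T [T [F ! [F false]]] && [F false]]] || [T [F false]]]

3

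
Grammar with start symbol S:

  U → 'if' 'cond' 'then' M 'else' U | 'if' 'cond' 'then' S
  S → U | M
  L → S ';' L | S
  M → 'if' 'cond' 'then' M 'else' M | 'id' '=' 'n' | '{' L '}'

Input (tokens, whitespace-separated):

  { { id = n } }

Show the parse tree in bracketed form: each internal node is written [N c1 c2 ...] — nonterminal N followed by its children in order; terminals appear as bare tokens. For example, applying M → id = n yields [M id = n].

S
M
{ L }
{ S }
{ M }
{ { L } }
{ { S } }
{ { M } }
{ { id = n } }

[S [M { [L [S [M { [L [S [M id = n]]] }]]] }]]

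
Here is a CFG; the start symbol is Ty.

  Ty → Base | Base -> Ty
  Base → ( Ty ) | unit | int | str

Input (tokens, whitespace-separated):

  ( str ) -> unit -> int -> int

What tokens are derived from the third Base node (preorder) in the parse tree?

unit

[Ty [Base ( [Ty [Base str]] )] -> [Ty [Base unit] -> [Ty [Base int] -> [Ty [Base int]]]]]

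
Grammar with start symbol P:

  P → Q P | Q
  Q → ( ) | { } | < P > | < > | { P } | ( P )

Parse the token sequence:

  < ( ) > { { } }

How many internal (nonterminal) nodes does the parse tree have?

8

[P [Q < [P [Q ( )]] >] [P [Q { [P [Q { }]] }]]]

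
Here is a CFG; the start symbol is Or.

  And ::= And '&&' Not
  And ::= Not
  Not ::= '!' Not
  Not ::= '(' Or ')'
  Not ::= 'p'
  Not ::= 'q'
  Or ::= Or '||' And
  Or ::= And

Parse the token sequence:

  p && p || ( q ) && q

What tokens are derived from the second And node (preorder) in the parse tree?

p

[Or [Or [And [And [Not p]] && [Not p]]] || [And [And [Not ( [Or [And [Not q]]] )]] && [Not q]]]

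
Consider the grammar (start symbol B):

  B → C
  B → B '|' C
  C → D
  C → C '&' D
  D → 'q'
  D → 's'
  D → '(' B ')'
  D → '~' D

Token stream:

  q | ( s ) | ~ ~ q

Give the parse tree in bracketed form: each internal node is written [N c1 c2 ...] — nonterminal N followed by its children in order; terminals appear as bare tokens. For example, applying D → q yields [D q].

[B [B [B [C [D q]]] | [C [D ( [B [C [D s]]] )]]] | [C [D ~ [D ~ [D q]]]]]

B
B | C
B | C | C
C | C | C
D | C | C
q | C | C
q | D | C
q | ( B ) | C
q | ( C ) | C
q | ( D ) | C
q | ( s ) | C
q | ( s ) | D
q | ( s ) | ~ D
q | ( s ) | ~ ~ D
q | ( s ) | ~ ~ q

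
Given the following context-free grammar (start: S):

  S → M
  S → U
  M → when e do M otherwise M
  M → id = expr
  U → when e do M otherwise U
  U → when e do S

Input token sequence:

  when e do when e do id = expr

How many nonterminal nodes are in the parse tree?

[S [U when e do [S [U when e do [S [M id = expr]]]]]]

6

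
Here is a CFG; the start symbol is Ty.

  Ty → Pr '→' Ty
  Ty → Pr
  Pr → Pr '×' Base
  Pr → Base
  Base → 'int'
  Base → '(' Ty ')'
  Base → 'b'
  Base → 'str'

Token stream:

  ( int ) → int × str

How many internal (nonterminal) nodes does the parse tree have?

[Ty [Pr [Base ( [Ty [Pr [Base int]]] )]] → [Ty [Pr [Pr [Base int]] × [Base str]]]]

11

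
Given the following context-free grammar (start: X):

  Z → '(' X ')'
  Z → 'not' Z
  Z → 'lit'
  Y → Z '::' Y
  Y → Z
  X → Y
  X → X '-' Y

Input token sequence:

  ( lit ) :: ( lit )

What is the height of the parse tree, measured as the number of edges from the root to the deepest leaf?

[X [Y [Z ( [X [Y [Z lit]]] )] :: [Y [Z ( [X [Y [Z lit]]] )]]]]

7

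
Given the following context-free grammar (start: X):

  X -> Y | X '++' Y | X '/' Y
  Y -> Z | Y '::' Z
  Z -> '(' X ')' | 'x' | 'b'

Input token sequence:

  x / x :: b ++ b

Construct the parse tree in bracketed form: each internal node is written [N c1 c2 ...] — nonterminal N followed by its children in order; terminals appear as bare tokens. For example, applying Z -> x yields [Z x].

X
X ++ Y
X / Y ++ Y
Y / Y ++ Y
Z / Y ++ Y
x / Y ++ Y
x / Y :: Z ++ Y
x / Z :: Z ++ Y
x / x :: Z ++ Y
x / x :: b ++ Y
x / x :: b ++ Z
x / x :: b ++ b

[X [X [X [Y [Z x]]] / [Y [Y [Z x]] :: [Z b]]] ++ [Y [Z b]]]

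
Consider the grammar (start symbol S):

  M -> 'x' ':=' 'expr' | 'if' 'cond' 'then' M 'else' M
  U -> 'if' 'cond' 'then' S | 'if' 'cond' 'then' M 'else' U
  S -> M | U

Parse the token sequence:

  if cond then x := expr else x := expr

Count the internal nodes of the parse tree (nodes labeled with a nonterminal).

[S [M if cond then [M x := expr] else [M x := expr]]]

4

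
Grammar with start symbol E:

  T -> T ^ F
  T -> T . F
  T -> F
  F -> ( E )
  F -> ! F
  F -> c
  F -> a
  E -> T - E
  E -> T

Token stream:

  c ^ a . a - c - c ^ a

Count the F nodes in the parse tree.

[E [T [T [T [F c]] ^ [F a]] . [F a]] - [E [T [F c]] - [E [T [T [F c]] ^ [F a]]]]]

6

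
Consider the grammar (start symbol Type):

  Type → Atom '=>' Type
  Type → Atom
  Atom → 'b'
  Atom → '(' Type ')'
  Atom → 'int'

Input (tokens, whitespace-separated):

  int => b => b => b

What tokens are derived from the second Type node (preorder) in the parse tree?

b => b => b

[Type [Atom int] => [Type [Atom b] => [Type [Atom b] => [Type [Atom b]]]]]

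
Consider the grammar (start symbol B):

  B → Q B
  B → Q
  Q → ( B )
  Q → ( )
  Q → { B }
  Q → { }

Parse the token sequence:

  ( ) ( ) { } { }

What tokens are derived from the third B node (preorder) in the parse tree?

[B [Q ( )] [B [Q ( )] [B [Q { }] [B [Q { }]]]]]

{ } { }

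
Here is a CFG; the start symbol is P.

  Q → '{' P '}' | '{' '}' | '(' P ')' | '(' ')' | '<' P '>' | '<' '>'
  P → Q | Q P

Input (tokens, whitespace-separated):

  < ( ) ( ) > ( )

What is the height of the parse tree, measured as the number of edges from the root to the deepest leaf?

[P [Q < [P [Q ( )] [P [Q ( )]]] >] [P [Q ( )]]]

5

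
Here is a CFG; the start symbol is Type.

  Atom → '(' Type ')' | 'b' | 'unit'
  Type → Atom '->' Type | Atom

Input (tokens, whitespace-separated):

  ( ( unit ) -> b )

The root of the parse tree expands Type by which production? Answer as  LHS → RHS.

Type → Atom

[Type [Atom ( [Type [Atom ( [Type [Atom unit]] )] -> [Type [Atom b]]] )]]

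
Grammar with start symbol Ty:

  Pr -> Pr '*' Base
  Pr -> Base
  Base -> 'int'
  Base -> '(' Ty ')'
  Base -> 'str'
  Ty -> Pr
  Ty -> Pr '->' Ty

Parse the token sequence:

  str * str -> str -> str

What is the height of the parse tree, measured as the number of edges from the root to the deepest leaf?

[Ty [Pr [Pr [Base str]] * [Base str]] -> [Ty [Pr [Base str]] -> [Ty [Pr [Base str]]]]]

5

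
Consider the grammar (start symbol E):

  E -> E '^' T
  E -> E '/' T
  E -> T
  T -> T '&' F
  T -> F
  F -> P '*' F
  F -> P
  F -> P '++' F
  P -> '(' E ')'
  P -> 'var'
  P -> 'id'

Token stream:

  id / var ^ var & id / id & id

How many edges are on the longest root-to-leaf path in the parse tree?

7

[E [E [E [E [T [F [P id]]]] / [T [F [P var]]]] ^ [T [T [F [P var]]] & [F [P id]]]] / [T [T [F [P id]]] & [F [P id]]]]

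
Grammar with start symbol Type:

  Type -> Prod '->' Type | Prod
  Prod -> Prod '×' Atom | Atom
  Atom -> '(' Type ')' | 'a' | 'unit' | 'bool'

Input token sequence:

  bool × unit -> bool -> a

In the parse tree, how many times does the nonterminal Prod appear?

[Type [Prod [Prod [Atom bool]] × [Atom unit]] -> [Type [Prod [Atom bool]] -> [Type [Prod [Atom a]]]]]

4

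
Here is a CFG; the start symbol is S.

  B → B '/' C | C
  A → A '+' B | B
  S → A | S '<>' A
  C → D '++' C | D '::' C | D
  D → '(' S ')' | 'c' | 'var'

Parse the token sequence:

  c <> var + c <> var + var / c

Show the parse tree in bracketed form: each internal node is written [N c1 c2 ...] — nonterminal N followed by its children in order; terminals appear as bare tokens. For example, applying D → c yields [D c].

[S [S [S [A [B [C [D c]]]]] <> [A [A [B [C [D var]]]] + [B [C [D c]]]]] <> [A [A [B [C [D var]]]] + [B [B [C [D var]]] / [C [D c]]]]]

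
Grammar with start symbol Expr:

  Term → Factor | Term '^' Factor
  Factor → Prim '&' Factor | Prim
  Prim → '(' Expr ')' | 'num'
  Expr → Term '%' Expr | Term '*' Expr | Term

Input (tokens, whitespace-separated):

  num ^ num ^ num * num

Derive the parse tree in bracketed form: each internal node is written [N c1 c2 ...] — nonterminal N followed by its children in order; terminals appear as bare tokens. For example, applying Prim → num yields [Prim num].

[Expr [Term [Term [Term [Factor [Prim num]]] ^ [Factor [Prim num]]] ^ [Factor [Prim num]]] * [Expr [Term [Factor [Prim num]]]]]

Expr
Term * Expr
Term ^ Factor * Expr
Term ^ Factor ^ Factor * Expr
Factor ^ Factor ^ Factor * Expr
Prim ^ Factor ^ Factor * Expr
num ^ Factor ^ Factor * Expr
num ^ Prim ^ Factor * Expr
num ^ num ^ Factor * Expr
num ^ num ^ Prim * Expr
num ^ num ^ num * Expr
num ^ num ^ num * Term
num ^ num ^ num * Factor
num ^ num ^ num * Prim
num ^ num ^ num * num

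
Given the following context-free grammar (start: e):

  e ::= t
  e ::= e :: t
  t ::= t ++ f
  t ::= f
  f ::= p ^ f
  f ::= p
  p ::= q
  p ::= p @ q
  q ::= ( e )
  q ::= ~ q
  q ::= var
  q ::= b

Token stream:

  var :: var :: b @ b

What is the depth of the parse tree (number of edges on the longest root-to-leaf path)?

[e [e [e [t [f [p [q var]]]]] :: [t [f [p [q var]]]]] :: [t [f [p [p [q b]] @ [q b]]]]]

7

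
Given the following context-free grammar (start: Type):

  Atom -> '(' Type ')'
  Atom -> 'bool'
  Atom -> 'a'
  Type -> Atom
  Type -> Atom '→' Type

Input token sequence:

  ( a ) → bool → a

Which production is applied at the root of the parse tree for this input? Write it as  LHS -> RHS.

[Type [Atom ( [Type [Atom a]] )] → [Type [Atom bool] → [Type [Atom a]]]]

Type -> Atom '→' Type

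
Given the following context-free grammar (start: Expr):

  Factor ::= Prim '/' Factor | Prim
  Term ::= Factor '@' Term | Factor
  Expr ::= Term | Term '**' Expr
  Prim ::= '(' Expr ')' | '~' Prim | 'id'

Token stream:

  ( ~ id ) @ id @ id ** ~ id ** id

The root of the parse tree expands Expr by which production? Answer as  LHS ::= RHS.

[Expr [Term [Factor [Prim ( [Expr [Term [Factor [Prim ~ [Prim id]]]]] )]] @ [Term [Factor [Prim id]] @ [Term [Factor [Prim id]]]]] ** [Expr [Term [Factor [Prim ~ [Prim id]]]] ** [Expr [Term [Factor [Prim id]]]]]]

Expr ::= Term '**' Expr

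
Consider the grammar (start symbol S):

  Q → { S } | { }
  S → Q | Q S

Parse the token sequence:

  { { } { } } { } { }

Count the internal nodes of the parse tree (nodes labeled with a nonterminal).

10

[S [Q { [S [Q { }] [S [Q { }]]] }] [S [Q { }] [S [Q { }]]]]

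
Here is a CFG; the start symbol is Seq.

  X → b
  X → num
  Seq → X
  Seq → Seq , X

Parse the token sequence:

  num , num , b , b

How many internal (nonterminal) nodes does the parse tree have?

8

[Seq [Seq [Seq [Seq [X num]] , [X num]] , [X b]] , [X b]]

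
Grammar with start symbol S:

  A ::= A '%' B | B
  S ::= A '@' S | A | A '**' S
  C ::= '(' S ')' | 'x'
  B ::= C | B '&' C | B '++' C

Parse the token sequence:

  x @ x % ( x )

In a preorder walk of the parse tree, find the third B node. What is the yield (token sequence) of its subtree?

[S [A [B [C x]]] @ [S [A [A [B [C x]]] % [B [C ( [S [A [B [C x]]]] )]]]]]

( x )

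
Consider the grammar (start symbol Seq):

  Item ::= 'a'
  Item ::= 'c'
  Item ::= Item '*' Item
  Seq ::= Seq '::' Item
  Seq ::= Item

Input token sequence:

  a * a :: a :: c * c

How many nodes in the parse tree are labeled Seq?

3

[Seq [Seq [Seq [Item [Item a] * [Item a]]] :: [Item a]] :: [Item [Item c] * [Item c]]]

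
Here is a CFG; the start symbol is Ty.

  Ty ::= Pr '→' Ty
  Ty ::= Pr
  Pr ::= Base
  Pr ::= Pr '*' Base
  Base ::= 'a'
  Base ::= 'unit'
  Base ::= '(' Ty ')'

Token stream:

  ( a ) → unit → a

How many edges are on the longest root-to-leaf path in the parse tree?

6

[Ty [Pr [Base ( [Ty [Pr [Base a]]] )]] → [Ty [Pr [Base unit]] → [Ty [Pr [Base a]]]]]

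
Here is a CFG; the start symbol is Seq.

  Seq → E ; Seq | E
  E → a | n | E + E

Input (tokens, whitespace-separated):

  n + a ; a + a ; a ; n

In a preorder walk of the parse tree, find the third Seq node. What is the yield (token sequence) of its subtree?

[Seq [E [E n] + [E a]] ; [Seq [E [E a] + [E a]] ; [Seq [E a] ; [Seq [E n]]]]]

a ; n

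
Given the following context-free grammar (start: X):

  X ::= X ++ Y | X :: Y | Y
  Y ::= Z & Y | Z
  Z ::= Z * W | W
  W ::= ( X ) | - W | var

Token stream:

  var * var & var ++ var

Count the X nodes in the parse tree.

2

[X [X [Y [Z [Z [W var]] * [W var]] & [Y [Z [W var]]]]] ++ [Y [Z [W var]]]]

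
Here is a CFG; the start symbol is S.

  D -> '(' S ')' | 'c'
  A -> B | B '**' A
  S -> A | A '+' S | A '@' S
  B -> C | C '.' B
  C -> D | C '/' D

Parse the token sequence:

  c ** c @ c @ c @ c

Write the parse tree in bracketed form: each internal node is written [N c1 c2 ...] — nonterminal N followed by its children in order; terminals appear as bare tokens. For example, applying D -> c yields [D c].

[S [A [B [C [D c]]] ** [A [B [C [D c]]]]] @ [S [A [B [C [D c]]]] @ [S [A [B [C [D c]]]] @ [S [A [B [C [D c]]]]]]]]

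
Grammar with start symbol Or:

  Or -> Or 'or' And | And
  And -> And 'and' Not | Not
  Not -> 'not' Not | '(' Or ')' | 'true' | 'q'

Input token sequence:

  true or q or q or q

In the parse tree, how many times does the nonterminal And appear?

[Or [Or [Or [Or [And [Not true]]] or [And [Not q]]] or [And [Not q]]] or [And [Not q]]]

4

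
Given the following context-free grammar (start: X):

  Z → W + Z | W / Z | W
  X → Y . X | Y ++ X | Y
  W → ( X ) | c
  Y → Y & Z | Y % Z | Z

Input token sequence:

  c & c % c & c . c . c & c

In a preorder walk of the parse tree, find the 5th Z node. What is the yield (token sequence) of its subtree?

c

[X [Y [Y [Y [Y [Z [W c]]] & [Z [W c]]] % [Z [W c]]] & [Z [W c]]] . [X [Y [Z [W c]]] . [X [Y [Y [Z [W c]]] & [Z [W c]]]]]]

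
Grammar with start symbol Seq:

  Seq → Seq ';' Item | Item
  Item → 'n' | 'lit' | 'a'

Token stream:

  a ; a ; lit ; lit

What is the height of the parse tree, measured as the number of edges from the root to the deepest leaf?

[Seq [Seq [Seq [Seq [Item a]] ; [Item a]] ; [Item lit]] ; [Item lit]]

5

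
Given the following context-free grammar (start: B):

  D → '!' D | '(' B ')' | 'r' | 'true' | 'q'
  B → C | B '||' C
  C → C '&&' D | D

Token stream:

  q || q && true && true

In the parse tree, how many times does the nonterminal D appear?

[B [B [C [D q]]] || [C [C [C [D q]] && [D true]] && [D true]]]

4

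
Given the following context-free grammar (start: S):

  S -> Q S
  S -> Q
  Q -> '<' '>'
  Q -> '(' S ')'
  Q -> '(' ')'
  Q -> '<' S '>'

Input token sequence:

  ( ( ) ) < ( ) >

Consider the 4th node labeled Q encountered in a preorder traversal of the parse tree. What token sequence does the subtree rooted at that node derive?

[S [Q ( [S [Q ( )]] )] [S [Q < [S [Q ( )]] >]]]

( )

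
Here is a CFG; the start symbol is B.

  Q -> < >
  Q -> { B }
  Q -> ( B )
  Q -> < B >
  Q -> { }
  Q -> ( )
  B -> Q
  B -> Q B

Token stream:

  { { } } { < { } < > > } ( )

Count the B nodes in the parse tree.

[B [Q { [B [Q { }]] }] [B [Q { [B [Q < [B [Q { }] [B [Q < >]]] >]] }] [B [Q ( )]]]]

7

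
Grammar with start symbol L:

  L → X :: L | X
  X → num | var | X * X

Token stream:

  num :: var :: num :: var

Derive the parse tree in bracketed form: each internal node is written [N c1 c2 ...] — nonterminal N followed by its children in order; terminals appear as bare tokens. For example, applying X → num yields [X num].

L
X :: L
num :: L
num :: X :: L
num :: var :: L
num :: var :: X :: L
num :: var :: num :: L
num :: var :: num :: X
num :: var :: num :: var

[L [X num] :: [L [X var] :: [L [X num] :: [L [X var]]]]]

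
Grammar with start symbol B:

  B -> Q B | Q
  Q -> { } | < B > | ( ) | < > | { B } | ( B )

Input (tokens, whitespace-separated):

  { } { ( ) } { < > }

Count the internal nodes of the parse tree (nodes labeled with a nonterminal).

[B [Q { }] [B [Q { [B [Q ( )]] }] [B [Q { [B [Q < >]] }]]]]

10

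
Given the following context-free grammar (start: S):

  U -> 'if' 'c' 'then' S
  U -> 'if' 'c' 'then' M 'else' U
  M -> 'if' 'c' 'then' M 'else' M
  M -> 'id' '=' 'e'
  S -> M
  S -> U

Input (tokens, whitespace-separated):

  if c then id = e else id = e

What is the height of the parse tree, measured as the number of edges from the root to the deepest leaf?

[S [M if c then [M id = e] else [M id = e]]]

3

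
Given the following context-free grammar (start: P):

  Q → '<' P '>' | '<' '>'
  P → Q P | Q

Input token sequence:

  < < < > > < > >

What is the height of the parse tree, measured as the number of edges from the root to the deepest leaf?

6

[P [Q < [P [Q < [P [Q < >]] >] [P [Q < >]]] >]]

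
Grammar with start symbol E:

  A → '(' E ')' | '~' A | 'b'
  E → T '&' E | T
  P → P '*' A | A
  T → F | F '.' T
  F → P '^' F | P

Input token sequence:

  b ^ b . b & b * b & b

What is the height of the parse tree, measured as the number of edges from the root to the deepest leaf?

7

[E [T [F [P [A b]] ^ [F [P [A b]]]] . [T [F [P [A b]]]]] & [E [T [F [P [P [A b]] * [A b]]]] & [E [T [F [P [A b]]]]]]]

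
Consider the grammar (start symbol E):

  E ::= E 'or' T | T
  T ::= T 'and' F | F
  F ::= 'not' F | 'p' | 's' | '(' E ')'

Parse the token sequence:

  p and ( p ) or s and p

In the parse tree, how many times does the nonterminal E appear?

[E [E [T [T [F p]] and [F ( [E [T [F p]]] )]]] or [T [T [F s]] and [F p]]]

3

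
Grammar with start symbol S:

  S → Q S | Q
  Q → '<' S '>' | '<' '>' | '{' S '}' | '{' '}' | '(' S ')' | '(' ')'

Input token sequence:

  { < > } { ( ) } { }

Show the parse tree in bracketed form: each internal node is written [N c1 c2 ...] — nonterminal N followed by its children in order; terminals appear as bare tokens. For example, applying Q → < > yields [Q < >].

S
Q S
{ S } S
{ Q } S
{ < > } S
{ < > } Q S
{ < > } { S } S
{ < > } { Q } S
{ < > } { ( ) } S
{ < > } { ( ) } Q
{ < > } { ( ) } { }

[S [Q { [S [Q < >]] }] [S [Q { [S [Q ( )]] }] [S [Q { }]]]]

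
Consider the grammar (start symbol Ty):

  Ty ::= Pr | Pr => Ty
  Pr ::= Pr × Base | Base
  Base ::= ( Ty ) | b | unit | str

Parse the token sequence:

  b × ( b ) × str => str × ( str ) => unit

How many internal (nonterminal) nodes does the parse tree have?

[Ty [Pr [Pr [Pr [Base b]] × [Base ( [Ty [Pr [Base b]]] )]] × [Base str]] => [Ty [Pr [Pr [Base str]] × [Base ( [Ty [Pr [Base str]]] )]] => [Ty [Pr [Base unit]]]]]

21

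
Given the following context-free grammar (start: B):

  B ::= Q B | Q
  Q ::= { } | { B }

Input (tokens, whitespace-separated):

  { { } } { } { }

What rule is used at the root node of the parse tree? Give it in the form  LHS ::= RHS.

B ::= Q B

[B [Q { [B [Q { }]] }] [B [Q { }] [B [Q { }]]]]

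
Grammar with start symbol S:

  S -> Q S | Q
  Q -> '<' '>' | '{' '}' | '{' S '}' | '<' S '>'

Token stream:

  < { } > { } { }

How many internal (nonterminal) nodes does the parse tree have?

8

[S [Q < [S [Q { }]] >] [S [Q { }] [S [Q { }]]]]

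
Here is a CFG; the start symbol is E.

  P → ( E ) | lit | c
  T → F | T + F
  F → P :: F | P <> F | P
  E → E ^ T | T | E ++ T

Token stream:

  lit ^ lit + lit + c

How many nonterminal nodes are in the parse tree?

14

[E [E [T [F [P lit]]]] ^ [T [T [T [F [P lit]]] + [F [P lit]]] + [F [P c]]]]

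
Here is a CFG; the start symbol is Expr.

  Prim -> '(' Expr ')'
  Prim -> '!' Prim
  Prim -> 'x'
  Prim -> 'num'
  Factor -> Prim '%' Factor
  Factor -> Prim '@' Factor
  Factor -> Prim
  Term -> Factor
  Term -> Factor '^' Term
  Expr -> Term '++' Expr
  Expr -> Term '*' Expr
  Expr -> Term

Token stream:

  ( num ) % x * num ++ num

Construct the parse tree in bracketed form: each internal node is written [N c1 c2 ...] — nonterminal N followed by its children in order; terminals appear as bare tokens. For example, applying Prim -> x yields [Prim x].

Expr
Term * Expr
Factor * Expr
Prim % Factor * Expr
( Expr ) % Factor * Expr
( Term ) % Factor * Expr
( Factor ) % Factor * Expr
( Prim ) % Factor * Expr
( num ) % Factor * Expr
( num ) % Prim * Expr
( num ) % x * Expr
( num ) % x * Term ++ Expr
( num ) % x * Factor ++ Expr
( num ) % x * Prim ++ Expr
( num ) % x * num ++ Expr
( num ) % x * num ++ Term
( num ) % x * num ++ Factor
( num ) % x * num ++ Prim
( num ) % x * num ++ num

[Expr [Term [Factor [Prim ( [Expr [Term [Factor [Prim num]]]] )] % [Factor [Prim x]]]] * [Expr [Term [Factor [Prim num]]] ++ [Expr [Term [Factor [Prim num]]]]]]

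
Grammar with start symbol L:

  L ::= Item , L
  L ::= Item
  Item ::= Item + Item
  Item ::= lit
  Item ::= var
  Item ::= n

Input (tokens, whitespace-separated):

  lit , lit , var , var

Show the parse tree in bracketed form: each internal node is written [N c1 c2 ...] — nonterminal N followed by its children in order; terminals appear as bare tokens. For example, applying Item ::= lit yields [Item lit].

L
Item , L
lit , L
lit , Item , L
lit , lit , L
lit , lit , Item , L
lit , lit , var , L
lit , lit , var , Item
lit , lit , var , var

[L [Item lit] , [L [Item lit] , [L [Item var] , [L [Item var]]]]]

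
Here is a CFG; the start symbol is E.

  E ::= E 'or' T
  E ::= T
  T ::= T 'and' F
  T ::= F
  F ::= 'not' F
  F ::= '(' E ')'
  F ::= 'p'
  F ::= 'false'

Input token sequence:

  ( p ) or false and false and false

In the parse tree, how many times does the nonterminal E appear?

[E [E [T [F ( [E [T [F p]]] )]]] or [T [T [T [F false]] and [F false]] and [F false]]]

3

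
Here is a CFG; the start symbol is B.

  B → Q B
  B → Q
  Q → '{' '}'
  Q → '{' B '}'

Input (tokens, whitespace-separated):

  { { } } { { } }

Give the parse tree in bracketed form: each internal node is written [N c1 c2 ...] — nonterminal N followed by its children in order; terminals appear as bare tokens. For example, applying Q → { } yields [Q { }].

B
Q B
{ B } B
{ Q } B
{ { } } B
{ { } } Q
{ { } } { B }
{ { } } { Q }
{ { } } { { } }

[B [Q { [B [Q { }]] }] [B [Q { [B [Q { }]] }]]]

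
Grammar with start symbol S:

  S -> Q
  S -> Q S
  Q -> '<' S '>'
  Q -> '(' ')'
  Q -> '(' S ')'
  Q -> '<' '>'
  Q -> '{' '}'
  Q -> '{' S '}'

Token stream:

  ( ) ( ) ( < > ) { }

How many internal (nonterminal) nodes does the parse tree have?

10

[S [Q ( )] [S [Q ( )] [S [Q ( [S [Q < >]] )] [S [Q { }]]]]]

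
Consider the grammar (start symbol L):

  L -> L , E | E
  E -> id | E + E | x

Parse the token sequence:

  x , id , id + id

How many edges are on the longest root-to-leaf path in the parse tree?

[L [L [L [E x]] , [E id]] , [E [E id] + [E id]]]

4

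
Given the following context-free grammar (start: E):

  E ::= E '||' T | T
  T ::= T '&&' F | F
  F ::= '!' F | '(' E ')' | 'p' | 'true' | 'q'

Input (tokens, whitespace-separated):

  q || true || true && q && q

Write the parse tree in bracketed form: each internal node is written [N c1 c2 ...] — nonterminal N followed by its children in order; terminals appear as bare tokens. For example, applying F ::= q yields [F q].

[E [E [E [T [F q]]] || [T [F true]]] || [T [T [T [F true]] && [F q]] && [F q]]]

E
E || T
E || T || T
T || T || T
F || T || T
q || T || T
q || F || T
q || true || T
q || true || T && F
q || true || T && F && F
q || true || F && F && F
q || true || true && F && F
q || true || true && q && F
q || true || true && q && q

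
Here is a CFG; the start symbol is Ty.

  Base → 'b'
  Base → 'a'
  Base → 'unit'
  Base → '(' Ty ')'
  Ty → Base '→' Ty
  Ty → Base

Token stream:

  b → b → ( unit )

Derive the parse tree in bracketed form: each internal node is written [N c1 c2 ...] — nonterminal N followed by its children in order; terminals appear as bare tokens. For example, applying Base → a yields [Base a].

[Ty [Base b] → [Ty [Base b] → [Ty [Base ( [Ty [Base unit]] )]]]]

Ty
Base → Ty
b → Ty
b → Base → Ty
b → b → Ty
b → b → Base
b → b → ( Ty )
b → b → ( Base )
b → b → ( unit )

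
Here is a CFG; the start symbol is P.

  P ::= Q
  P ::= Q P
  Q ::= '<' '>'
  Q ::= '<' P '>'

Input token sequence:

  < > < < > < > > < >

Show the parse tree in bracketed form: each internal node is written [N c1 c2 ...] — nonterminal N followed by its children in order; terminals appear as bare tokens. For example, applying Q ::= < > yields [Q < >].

P
Q P
< > P
< > Q P
< > < P > P
< > < Q P > P
< > < < > P > P
< > < < > Q > P
< > < < > < > > P
< > < < > < > > Q
< > < < > < > > < >

[P [Q < >] [P [Q < [P [Q < >] [P [Q < >]]] >] [P [Q < >]]]]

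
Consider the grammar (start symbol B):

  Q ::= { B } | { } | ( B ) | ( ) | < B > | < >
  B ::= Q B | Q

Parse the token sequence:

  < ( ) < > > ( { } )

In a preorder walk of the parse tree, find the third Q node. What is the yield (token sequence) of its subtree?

< >

[B [Q < [B [Q ( )] [B [Q < >]]] >] [B [Q ( [B [Q { }]] )]]]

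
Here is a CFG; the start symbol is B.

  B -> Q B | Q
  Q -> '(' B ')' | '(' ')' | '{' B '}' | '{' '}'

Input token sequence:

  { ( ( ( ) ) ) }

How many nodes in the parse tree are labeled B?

4

[B [Q { [B [Q ( [B [Q ( [B [Q ( )]] )]] )]] }]]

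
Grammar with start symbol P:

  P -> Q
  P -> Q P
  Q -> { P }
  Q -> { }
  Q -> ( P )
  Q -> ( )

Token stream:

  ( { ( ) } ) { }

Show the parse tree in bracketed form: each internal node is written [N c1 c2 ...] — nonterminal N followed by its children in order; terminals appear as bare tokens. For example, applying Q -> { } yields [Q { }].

P
Q P
( P ) P
( Q ) P
( { P } ) P
( { Q } ) P
( { ( ) } ) P
( { ( ) } ) Q
( { ( ) } ) { }

[P [Q ( [P [Q { [P [Q ( )]] }]] )] [P [Q { }]]]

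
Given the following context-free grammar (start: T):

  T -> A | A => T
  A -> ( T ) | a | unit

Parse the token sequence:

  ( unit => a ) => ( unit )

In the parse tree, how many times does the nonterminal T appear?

5

[T [A ( [T [A unit] => [T [A a]]] )] => [T [A ( [T [A unit]] )]]]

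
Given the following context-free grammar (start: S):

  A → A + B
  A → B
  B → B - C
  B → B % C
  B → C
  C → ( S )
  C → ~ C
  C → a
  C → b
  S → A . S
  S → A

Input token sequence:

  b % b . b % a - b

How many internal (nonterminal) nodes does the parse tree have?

[S [A [B [B [C b]] % [C b]]] . [S [A [B [B [B [C b]] % [C a]] - [C b]]]]]

14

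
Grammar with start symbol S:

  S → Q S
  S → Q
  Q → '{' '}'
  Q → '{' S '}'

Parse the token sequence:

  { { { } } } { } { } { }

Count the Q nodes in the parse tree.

6

[S [Q { [S [Q { [S [Q { }]] }]] }] [S [Q { }] [S [Q { }] [S [Q { }]]]]]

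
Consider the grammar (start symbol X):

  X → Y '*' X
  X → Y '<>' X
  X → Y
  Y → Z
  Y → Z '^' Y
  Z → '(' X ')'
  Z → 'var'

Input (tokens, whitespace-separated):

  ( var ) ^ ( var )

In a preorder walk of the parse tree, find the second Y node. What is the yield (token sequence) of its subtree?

[X [Y [Z ( [X [Y [Z var]]] )] ^ [Y [Z ( [X [Y [Z var]]] )]]]]

var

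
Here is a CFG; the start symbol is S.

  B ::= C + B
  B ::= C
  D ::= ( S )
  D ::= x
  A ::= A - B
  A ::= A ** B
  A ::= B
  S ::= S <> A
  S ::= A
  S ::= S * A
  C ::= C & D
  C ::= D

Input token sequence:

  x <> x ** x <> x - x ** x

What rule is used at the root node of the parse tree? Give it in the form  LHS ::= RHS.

[S [S [S [A [B [C [D x]]]]] <> [A [A [B [C [D x]]]] ** [B [C [D x]]]]] <> [A [A [A [B [C [D x]]]] - [B [C [D x]]]] ** [B [C [D x]]]]]

S ::= S <> A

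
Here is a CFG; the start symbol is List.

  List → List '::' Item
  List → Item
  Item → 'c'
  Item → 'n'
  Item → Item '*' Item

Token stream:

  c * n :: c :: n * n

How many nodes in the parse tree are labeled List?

[List [List [List [Item [Item c] * [Item n]]] :: [Item c]] :: [Item [Item n] * [Item n]]]

3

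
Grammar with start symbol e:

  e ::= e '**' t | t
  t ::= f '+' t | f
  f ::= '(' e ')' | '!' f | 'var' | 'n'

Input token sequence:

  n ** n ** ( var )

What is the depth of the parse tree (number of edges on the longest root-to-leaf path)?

6

[e [e [e [t [f n]]] ** [t [f n]]] ** [t [f ( [e [t [f var]]] )]]]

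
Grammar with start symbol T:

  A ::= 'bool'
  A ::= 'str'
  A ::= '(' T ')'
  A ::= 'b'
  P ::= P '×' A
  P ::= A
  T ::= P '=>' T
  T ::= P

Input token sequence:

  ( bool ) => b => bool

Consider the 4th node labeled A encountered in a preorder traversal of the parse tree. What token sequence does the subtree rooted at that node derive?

bool

[T [P [A ( [T [P [A bool]]] )]] => [T [P [A b]] => [T [P [A bool]]]]]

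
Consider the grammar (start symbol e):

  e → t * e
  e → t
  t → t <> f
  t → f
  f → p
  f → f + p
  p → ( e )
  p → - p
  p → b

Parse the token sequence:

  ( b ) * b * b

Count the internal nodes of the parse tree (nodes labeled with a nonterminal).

[e [t [f [p ( [e [t [f [p b]]]] )]]] * [e [t [f [p b]]] * [e [t [f [p b]]]]]]

16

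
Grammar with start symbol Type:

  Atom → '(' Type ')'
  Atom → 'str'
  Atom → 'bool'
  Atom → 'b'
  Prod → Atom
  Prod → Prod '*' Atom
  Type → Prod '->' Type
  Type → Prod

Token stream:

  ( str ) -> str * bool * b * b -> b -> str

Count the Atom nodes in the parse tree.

8

[Type [Prod [Atom ( [Type [Prod [Atom str]]] )]] -> [Type [Prod [Prod [Prod [Prod [Atom str]] * [Atom bool]] * [Atom b]] * [Atom b]] -> [Type [Prod [Atom b]] -> [Type [Prod [Atom str]]]]]]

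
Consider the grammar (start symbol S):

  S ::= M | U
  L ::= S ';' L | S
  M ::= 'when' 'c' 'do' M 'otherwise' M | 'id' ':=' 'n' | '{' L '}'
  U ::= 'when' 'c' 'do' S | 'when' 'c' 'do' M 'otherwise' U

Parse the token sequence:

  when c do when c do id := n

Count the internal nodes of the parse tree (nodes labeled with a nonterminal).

6

[S [U when c do [S [U when c do [S [M id := n]]]]]]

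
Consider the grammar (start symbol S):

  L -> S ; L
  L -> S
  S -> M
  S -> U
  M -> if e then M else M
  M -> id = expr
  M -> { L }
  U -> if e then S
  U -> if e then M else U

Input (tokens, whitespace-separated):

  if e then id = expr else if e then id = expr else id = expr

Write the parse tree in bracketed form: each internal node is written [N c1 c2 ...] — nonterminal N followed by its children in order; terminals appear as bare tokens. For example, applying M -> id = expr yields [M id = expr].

S
M
if e then M else M
if e then id = expr else M
if e then id = expr else if e then M else M
if e then id = expr else if e then id = expr else M
if e then id = expr else if e then id = expr else id = expr

[S [M if e then [M id = expr] else [M if e then [M id = expr] else [M id = expr]]]]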